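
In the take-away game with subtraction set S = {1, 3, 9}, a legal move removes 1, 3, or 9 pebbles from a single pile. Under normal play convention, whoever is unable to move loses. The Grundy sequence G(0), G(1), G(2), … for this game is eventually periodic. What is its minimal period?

2

n :  0  1  2  3  4  5  6  7  8  9 10 11 12 13 14
G :  0  1  0  1  0  1  0  1  0  1  0  1  0  1  0
G(n+2) = G(n) holds for n = 0,…,8 (a full window of length max(S) = 9), so the sequence is purely periodic with period 2.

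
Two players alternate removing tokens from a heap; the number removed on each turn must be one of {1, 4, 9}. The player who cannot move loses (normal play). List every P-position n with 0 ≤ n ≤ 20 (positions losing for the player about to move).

G(0) = 0
G(1) = mex{0} = 1
G(2) = mex{1} = 0
G(3) = mex{0} = 1
G(4) = mex{1,0} = 2
G(5) = mex{2,1} = 0
G(6) = mex{0,0} = 1
G(7) = mex{1,1} = 0
G(8) = mex{0,2} = 1
G(9) = mex{1,0,0} = 2
G(10) = mex{2,1,1} = 0
G(11) = mex{0,0,0} = 1
G(12) = mex{1,1,1} = 0
G(13) = mex{0,2,2} = 1
G(14) = mex{1,0,0} = 2
G(15) = mex{2,1,1} = 0
G(16) = mex{0,0,0} = 1
G(17) = mex{1,1,1} = 0
G(18) = mex{0,2,2} = 1
G(19) = mex{1,0,0} = 2
G(20) = mex{2,1,1} = 0
P-positions are exactly the n with G(n) = 0.

0, 2, 5, 7, 10, 12, 15, 17, 20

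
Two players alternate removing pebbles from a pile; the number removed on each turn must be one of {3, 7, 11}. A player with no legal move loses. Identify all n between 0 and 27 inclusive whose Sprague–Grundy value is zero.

0, 1, 2, 6, 10, 14, 15, 16, 20, 24

G(0) = 0
G(1) = mex{} = 0
G(2) = mex{} = 0
G(3) = mex{0} = 1
G(4) = mex{0} = 1
G(5) = mex{0} = 1
G(6) = mex{1} = 0
G(7) = mex{1,0} = 2
G(8) = mex{1,0} = 2
G(9) = mex{0,0} = 1
G(10) = mex{2,1} = 0
G(11) = mex{2,1,0} = 3
G(12) = mex{1,1,0} = 2
G(13) = mex{0,0,0} = 1
G(14) = mex{3,2,1} = 0
G(15) = mex{2,2,1} = 0
G(16) = mex{1,1,1} = 0
G(17) = mex{0,0,0} = 1
G(18) = mex{0,3,2} = 1
G(19) = mex{0,2,2} = 1
G(20) = mex{1,1,1} = 0
G(21) = mex{1,0,0} = 2
G(22) = mex{1,0,3} = 2
G(23) = mex{0,0,2} = 1
G(24) = mex{2,1,1} = 0
G(25) = mex{2,1,0} = 3
G(26) = mex{1,1,0} = 2
G(27) = mex{0,0,0} = 1
P-positions are exactly the n with G(n) = 0.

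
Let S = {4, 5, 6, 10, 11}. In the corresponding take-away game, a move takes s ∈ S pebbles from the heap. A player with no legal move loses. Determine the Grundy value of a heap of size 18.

n :  0  1  2  3  4  5  6  7  8  9 10 11 12 13 14 15 16 17 18
G :  0  0  0  0  1  1  1  1  2  2  2  2  3  3  3  0  0  0  0

0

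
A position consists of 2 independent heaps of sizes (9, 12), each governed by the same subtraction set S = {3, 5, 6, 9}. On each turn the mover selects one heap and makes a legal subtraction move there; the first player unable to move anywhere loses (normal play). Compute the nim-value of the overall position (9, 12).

All heaps use S = {3, 5, 6, 9}:
G(0) = 0
G(1) = mex{} = 0
G(2) = mex{} = 0
G(3) = mex{0} = 1
G(4) = mex{0} = 1
G(5) = mex{0,0} = 1
G(6) = mex{1,0,0} = 2
G(7) = mex{1,0,0} = 2
G(8) = mex{1,1,0} = 2
G(9) = mex{2,1,1,0} = 3
G(10) = mex{2,1,1,0} = 3
G(11) = mex{2,2,1,0} = 3
G(12) = mex{3,2,2,1} = 0
Heap A: G(9) = 3.
Heap B: G(12) = 0.
Combined Grundy value = 3 ⊕ 0 = 3.

3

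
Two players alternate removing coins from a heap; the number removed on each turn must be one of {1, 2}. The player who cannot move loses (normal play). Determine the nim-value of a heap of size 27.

n :  0  1  2  3  4  5  6  7  8  9 10 11 12 13 14 15 16 17 18 19 20 21 22 23 24 25 26 27
G :  0  1  2  0  1  2  0  1  2  0  1  2  0  1  2  0  1  2  0  1  2  0  1  2  0  1  2  0

0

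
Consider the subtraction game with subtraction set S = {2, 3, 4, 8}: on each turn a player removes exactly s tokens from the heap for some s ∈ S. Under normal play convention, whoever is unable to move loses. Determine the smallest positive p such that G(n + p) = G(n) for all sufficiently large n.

6

G(0) = 0
G(1) = mex{} = 0
G(2) = mex{0} = 1
G(3) = mex{0,0} = 1
G(4) = mex{1,0,0} = 2
G(5) = mex{1,1,0} = 2
G(6) = mex{2,1,1} = 0
G(7) = mex{2,2,1} = 0
G(8) = mex{0,2,2,0} = 1
G(9) = mex{0,0,2,0} = 1
G(10) = mex{1,0,0,1} = 2
G(11) = mex{1,1,0,1} = 2
G(12) = mex{2,1,1,2} = 0
G(13) = mex{2,2,1,2} = 0
G(14) = mex{0,2,2,0} = 1
G(15) = mex{0,0,2,0} = 1
G(n+6) = G(n) holds for n = 0,…,7 (a full window of length max(S) = 8), so the sequence is purely periodic with period 6.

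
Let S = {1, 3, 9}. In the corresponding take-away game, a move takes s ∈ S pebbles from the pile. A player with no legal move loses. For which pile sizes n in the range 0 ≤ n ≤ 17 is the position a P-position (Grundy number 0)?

G(0) = 0
G(1) = mex{0} = 1
G(2) = mex{1} = 0
G(3) = mex{0,0} = 1
G(4) = mex{1,1} = 0
G(5) = mex{0,0} = 1
G(6) = mex{1,1} = 0
G(7) = mex{0,0} = 1
G(8) = mex{1,1} = 0
G(9) = mex{0,0,0} = 1
G(10) = mex{1,1,1} = 0
G(11) = mex{0,0,0} = 1
G(12) = mex{1,1,1} = 0
G(13) = mex{0,0,0} = 1
G(14) = mex{1,1,1} = 0
G(15) = mex{0,0,0} = 1
G(16) = mex{1,1,1} = 0
G(17) = mex{0,0,0} = 1
P-positions are exactly the n with G(n) = 0.

0, 2, 4, 6, 8, 10, 12, 14, 16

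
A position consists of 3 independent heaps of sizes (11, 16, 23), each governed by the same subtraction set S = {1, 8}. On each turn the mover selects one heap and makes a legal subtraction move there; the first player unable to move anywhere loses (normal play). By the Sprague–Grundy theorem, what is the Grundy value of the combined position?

0

All heaps use S = {1, 8}:
n :  0  1  2  3  4  5  6  7  8  9 10 11 12 13 14 15 16 17 18 19 20 21 22 23
G :  0  1  0  1  0  1  0  1  2  0  1  0  1  0  1  0  1  2  0  1  0  1  0  1
Heap A: G(11) = 0.
Heap B: G(16) = 1.
Heap C: G(23) = 1.
Combined Grundy value = 0 ⊕ 1 ⊕ 1 = 0.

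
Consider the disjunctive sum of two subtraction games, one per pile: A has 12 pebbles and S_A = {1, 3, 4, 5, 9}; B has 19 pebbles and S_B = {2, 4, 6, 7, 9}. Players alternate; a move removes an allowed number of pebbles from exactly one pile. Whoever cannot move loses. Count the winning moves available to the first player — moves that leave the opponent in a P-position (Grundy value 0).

Pile A, S = {1, 3, 4, 5, 9}:
G(0) = 0
G(1) = mex{0} = 1
G(2) = mex{1} = 0
G(3) = mex{0,0} = 1
G(4) = mex{1,1,0} = 2
G(5) = mex{2,0,1,0} = 3
G(6) = mex{3,1,0,1} = 2
G(7) = mex{2,2,1,0} = 3
G(8) = mex{3,3,2,1} = 0
G(9) = mex{0,2,3,2,0} = 1
G(10) = mex{1,3,2,3,1} = 0
G(11) = mex{0,0,3,2,0} = 1
G(12) = mex{1,1,0,3,1} = 2
G_A(12) = 2.
Pile B, S = {2, 4, 6, 7, 9}:
G(0) = 0
G(1) = mex{} = 0
G(2) = mex{0} = 1
G(3) = mex{0} = 1
G(4) = mex{1,0} = 2
G(5) = mex{1,0} = 2
G(6) = mex{2,1,0} = 3
G(7) = mex{2,1,0,0} = 3
G(8) = mex{3,2,1,0} = 4
G(9) = mex{3,2,1,1,0} = 4
G(10) = mex{4,3,2,1,0} = 5
G(11) = mex{4,3,2,2,1} = 0
G(12) = mex{5,4,3,2,1} = 0
G(13) = mex{0,4,3,3,2} = 1
G(14) = mex{0,5,4,3,2} = 1
G(15) = mex{1,0,4,4,3} = 2
G(16) = mex{1,0,5,4,3} = 2
G(17) = mex{2,1,0,5,4} = 3
G(18) = mex{2,1,0,0,4} = 3
G(19) = mex{3,2,1,0,5} = 4
G_B(19) = 4.
Combined Grundy value = 2 ⊕ 4 = 6.
A winning move leaves total XOR = 0, i.e. changes one component's Grundy value g to g ⊕ X where X is the current total.
Pile A: need g' = 2⊕6 = 4. Options: 12−1→G=1, 12−3→G=1, 12−4→G=0, 12−5→G=3, 12−9→G=1. Hits: 0.
Pile B: need g' = 4⊕6 = 2. Options: 19−2→G=3, 19−4→G=2, 19−6→G=1, 19−7→G=0, 19−9→G=5. Hits: 1.

1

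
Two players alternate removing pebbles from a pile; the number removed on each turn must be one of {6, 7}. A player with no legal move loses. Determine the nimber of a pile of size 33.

n :  0  1  2  3  4  5  6  7  8  9 10 11 12 13 14 15 16 17 18 19 20 21 22 23 24 25 26 27 28 29 30 31 32 33
G :  0  0  0  0  0  0  1  1  1  1  1  1  2  0  0  0  0  0  0  1  1  1  1  1  1  2  0  0  0  0  0  0  1  1

1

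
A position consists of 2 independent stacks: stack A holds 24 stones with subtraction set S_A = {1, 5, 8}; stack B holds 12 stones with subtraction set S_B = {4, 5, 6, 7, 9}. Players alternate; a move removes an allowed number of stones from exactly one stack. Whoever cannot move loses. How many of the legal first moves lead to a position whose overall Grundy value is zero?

0

Stack A, S = {1, 5, 8}:
G(0) = 0
G(1) = mex{0} = 1
G(2) = mex{1} = 0
G(3) = mex{0} = 1
G(4) = mex{1} = 0
G(5) = mex{0,0} = 1
G(6) = mex{1,1} = 0
G(7) = mex{0,0} = 1
G(8) = mex{1,1,0} = 2
G(9) = mex{2,0,1} = 3
G(10) = mex{3,1,0} = 2
G(11) = mex{2,0,1} = 3
G(12) = mex{3,1,0} = 2
G(13) = mex{2,2,1} = 0
G(14) = mex{0,3,0} = 1
G(15) = mex{1,2,1} = 0
G(16) = mex{0,3,2} = 1
G(17) = mex{1,2,3} = 0
G(18) = mex{0,0,2} = 1
G(19) = mex{1,1,3} = 0
G(20) = mex{0,0,2} = 1
G(21) = mex{1,1,0} = 2
G(22) = mex{2,0,1} = 3
G(23) = mex{3,1,0} = 2
G(24) = mex{2,0,1} = 3
G_A(24) = 3.
Stack B, S = {4, 5, 6, 7, 9}:
G(0) = 0
G(1) = mex{} = 0
G(2) = mex{} = 0
G(3) = mex{} = 0
G(4) = mex{0} = 1
G(5) = mex{0,0} = 1
G(6) = mex{0,0,0} = 1
G(7) = mex{0,0,0,0} = 1
G(8) = mex{1,0,0,0} = 2
G(9) = mex{1,1,0,0,0} = 2
G(10) = mex{1,1,1,0,0} = 2
G(11) = mex{1,1,1,1,0} = 2
G(12) = mex{2,1,1,1,0} = 3
G_B(12) = 3.
Combined Grundy value = 3 ⊕ 3 = 0.
A winning move leaves total XOR = 0, i.e. changes one component's Grundy value g to g ⊕ X where X is the current total.
Stack A: target g' = 3⊕0 = 3, but every legal move changes the Grundy value (mex property), so 0 moves.
Stack B: target g' = 3⊕0 = 3, but every legal move changes the Grundy value (mex property), so 0 moves.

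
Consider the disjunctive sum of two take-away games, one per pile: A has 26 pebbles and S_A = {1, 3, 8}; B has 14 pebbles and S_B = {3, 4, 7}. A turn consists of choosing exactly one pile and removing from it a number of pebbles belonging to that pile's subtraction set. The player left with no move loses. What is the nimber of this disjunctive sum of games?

1

Pile A, S = {1, 3, 8}:
G(0) = 0
G(1) = mex{0} = 1
G(2) = mex{1} = 0
G(3) = mex{0,0} = 1
G(4) = mex{1,1} = 0
G(5) = mex{0,0} = 1
G(6) = mex{1,1} = 0
G(7) = mex{0,0} = 1
G(8) = mex{1,1,0} = 2
G(9) = mex{2,0,1} = 3
G(10) = mex{3,1,0} = 2
G(11) = mex{2,2,1} = 0
G(12) = mex{0,3,0} = 1
G(13) = mex{1,2,1} = 0
G(14) = mex{0,0,0} = 1
G(15) = mex{1,1,1} = 0
G(16) = mex{0,0,2} = 1
G(17) = mex{1,1,3} = 0
G(18) = mex{0,0,2} = 1
G(19) = mex{1,1,0} = 2
G(20) = mex{2,0,1} = 3
G(21) = mex{3,1,0} = 2
G(22) = mex{2,2,1} = 0
G(23) = mex{0,3,0} = 1
G(24) = mex{1,2,1} = 0
G(25) = mex{0,0,0} = 1
G(26) = mex{1,1,1} = 0
G_A(26) = 0.
Pile B, S = {3, 4, 7}:
n :  0  1  2  3  4  5  6  7  8  9 10 11 12 13 14
G :  0  0  0  1  1  1  2  2  2  3  0  0  0  1  1
G_B(14) = 1.
Combined Grundy value = 0 ⊕ 1 = 1.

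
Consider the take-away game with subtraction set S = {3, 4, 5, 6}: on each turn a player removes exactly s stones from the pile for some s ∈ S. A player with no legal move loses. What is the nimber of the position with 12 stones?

n :  0  1  2  3  4  5  6  7  8  9 10 11 12
G :  0  0  0  1  1  1  2  2  2  0  0  0  1

1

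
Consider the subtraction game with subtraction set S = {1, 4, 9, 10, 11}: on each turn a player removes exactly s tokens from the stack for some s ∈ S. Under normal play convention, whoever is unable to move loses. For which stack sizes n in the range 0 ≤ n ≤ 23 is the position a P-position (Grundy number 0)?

n :  0  1  2  3  4  5  6  7  8  9 10 11 12 13 14 15 16 17 18 19 20 21 22 23
G :  0  1  0  1  2  0  1  0  1  2  3  2  3  4  5  3  2  3  4  0  1  0  1  2
P-positions are exactly the n with G(n) = 0.

0, 2, 5, 7, 19, 21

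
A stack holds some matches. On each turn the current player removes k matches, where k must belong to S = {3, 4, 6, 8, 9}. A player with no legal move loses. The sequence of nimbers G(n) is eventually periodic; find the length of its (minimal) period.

n :  0  1  2  3  4  5  6  7  8  9 10 11 12 13 14 15 16 17 18 19 20 21 22 23 24 25
G :  0  0  0  1  1  1  2  2  2  3  3  3  0  0  0  1  1  1  2  2  2  3  3  3  0  0
G(n+12) = G(n) holds for n = 0,…,8 (a full window of length max(S) = 9), so the sequence is purely periodic with period 12.

12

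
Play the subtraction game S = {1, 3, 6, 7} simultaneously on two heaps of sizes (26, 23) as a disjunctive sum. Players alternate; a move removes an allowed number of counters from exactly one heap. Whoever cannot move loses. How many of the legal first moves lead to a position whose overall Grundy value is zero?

All heaps use S = {1, 3, 6, 7}:
n :  0  1  2  3  4  5  6  7  8  9 10 11 12 13 14 15 16 17 18 19 20 21 22 23 24 25 26
G :  0  1  0  1  0  1  2  3  2  3  2  3  0  1  0  1  0  1  2  3  2  3  2  3  0  1  0
Heap A: G(26) = 0.
Heap B: G(23) = 3.
Combined Grundy value = 0 ⊕ 3 = 3.
A winning move leaves total XOR = 0, i.e. changes one component's Grundy value g to g ⊕ X where X is the current total.
Heap A: need g' = 0⊕3 = 3. Options: 26−1→G=1, 26−3→G=3, 26−6→G=2, 26−7→G=3. Hits: 2.
Heap B: need g' = 3⊕3 = 0. Options: 23−1→G=2, 23−3→G=2, 23−6→G=1, 23−7→G=0. Hits: 1.

3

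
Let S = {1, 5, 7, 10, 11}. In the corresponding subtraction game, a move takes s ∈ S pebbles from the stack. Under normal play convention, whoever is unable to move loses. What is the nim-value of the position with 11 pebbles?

3

G(0) = 0
G(1) = mex{0} = 1
G(2) = mex{1} = 0
G(3) = mex{0} = 1
G(4) = mex{1} = 0
G(5) = mex{0,0} = 1
G(6) = mex{1,1} = 0
G(7) = mex{0,0,0} = 1
G(8) = mex{1,1,1} = 0
G(9) = mex{0,0,0} = 1
G(10) = mex{1,1,1,0} = 2
G(11) = mex{2,0,0,1,0} = 3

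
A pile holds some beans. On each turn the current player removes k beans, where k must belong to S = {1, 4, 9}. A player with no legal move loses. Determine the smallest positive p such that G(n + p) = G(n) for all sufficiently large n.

G(0) = 0
G(1) = mex{0} = 1
G(2) = mex{1} = 0
G(3) = mex{0} = 1
G(4) = mex{1,0} = 2
G(5) = mex{2,1} = 0
G(6) = mex{0,0} = 1
G(7) = mex{1,1} = 0
G(8) = mex{0,2} = 1
G(9) = mex{1,0,0} = 2
G(10) = mex{2,1,1} = 0
G(11) = mex{0,0,0} = 1
G(12) = mex{1,1,1} = 0
G(13) = mex{0,2,2} = 1
G(14) = mex{1,0,0} = 2
G(15) = mex{2,1,1} = 0
G(n+5) = G(n) holds for n = 0,…,8 (a full window of length max(S) = 9), so the sequence is purely periodic with period 5.

5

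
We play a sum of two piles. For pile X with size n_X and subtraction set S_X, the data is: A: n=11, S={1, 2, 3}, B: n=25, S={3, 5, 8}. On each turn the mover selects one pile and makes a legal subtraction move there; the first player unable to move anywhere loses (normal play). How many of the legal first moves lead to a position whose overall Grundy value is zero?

Pile A, S = {1, 2, 3}:
n :  0  1  2  3  4  5  6  7  8  9 10 11
G :  0  1  2  3  0  1  2  3  0  1  2  3
G_A(11) = 3.
Pile B, S = {3, 5, 8}:
G(0) = 0
G(1) = mex{} = 0
G(2) = mex{} = 0
G(3) = mex{0} = 1
G(4) = mex{0} = 1
G(5) = mex{0,0} = 1
G(6) = mex{1,0} = 2
G(7) = mex{1,0} = 2
G(8) = mex{1,1,0} = 2
G(9) = mex{2,1,0} = 3
G(10) = mex{2,1,0} = 3
G(11) = mex{2,2,1} = 0
G(12) = mex{3,2,1} = 0
G(13) = mex{3,2,1} = 0
G(14) = mex{0,3,2} = 1
G(15) = mex{0,3,2} = 1
G(16) = mex{0,0,2} = 1
G(17) = mex{1,0,3} = 2
G(18) = mex{1,0,3} = 2
G(19) = mex{1,1,0} = 2
G(20) = mex{2,1,0} = 3
G(21) = mex{2,1,0} = 3
G(22) = mex{2,2,1} = 0
G(23) = mex{3,2,1} = 0
G(24) = mex{3,2,1} = 0
G(25) = mex{0,3,2} = 1
G_B(25) = 1.
Combined Grundy value = 3 ⊕ 1 = 2.
A winning move leaves total XOR = 0, i.e. changes one component's Grundy value g to g ⊕ X where X is the current total.
Pile A: need g' = 3⊕2 = 1. Options: 11−1→G=2, 11−2→G=1, 11−3→G=0. Hits: 1.
Pile B: need g' = 1⊕2 = 3. Options: 25−3→G=0, 25−5→G=3, 25−8→G=2. Hits: 1.

2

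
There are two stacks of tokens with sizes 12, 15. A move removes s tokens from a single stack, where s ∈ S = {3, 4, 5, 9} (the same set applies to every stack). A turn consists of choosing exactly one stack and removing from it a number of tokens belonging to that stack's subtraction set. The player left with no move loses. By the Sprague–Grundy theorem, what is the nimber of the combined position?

All stacks use S = {3, 4, 5, 9}:
n :  0  1  2  3  4  5  6  7  8  9 10 11 12 13 14 15
G :  0  0  0  1  1  1  2  2  0  3  3  1  4  2  0  0
Stack A: G(12) = 4.
Stack B: G(15) = 0.
Combined Grundy value = 4 ⊕ 0 = 4.

4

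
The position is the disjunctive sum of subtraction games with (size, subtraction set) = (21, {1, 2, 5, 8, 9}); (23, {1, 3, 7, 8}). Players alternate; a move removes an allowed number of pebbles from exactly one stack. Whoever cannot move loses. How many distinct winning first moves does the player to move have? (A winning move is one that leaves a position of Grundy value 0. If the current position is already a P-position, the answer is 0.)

Stack A, S = {1, 2, 5, 8, 9}:
G(0) = 0
G(1) = mex{0} = 1
G(2) = mex{1,0} = 2
G(3) = mex{2,1} = 0
G(4) = mex{0,2} = 1
G(5) = mex{1,0,0} = 2
G(6) = mex{2,1,1} = 0
G(7) = mex{0,2,2} = 1
G(8) = mex{1,0,0,0} = 2
G(9) = mex{2,1,1,1,0} = 3
G(10) = mex{3,2,2,2,1} = 0
G(11) = mex{0,3,0,0,2} = 1
G(12) = mex{1,0,1,1,0} = 2
G(13) = mex{2,1,2,2,1} = 0
G(14) = mex{0,2,3,0,2} = 1
G(15) = mex{1,0,0,1,0} = 2
G(16) = mex{2,1,1,2,1} = 0
G(17) = mex{0,2,2,3,2} = 1
G(18) = mex{1,0,0,0,3} = 2
G(19) = mex{2,1,1,1,0} = 3
G(20) = mex{3,2,2,2,1} = 0
G(21) = mex{0,3,0,0,2} = 1
G_A(21) = 1.
Stack B, S = {1, 3, 7, 8}:
n :  0  1  2  3  4  5  6  7  8  9 10 11 12 13 14 15 16 17 18 19 20 21 22 23
G :  0  1  0  1  0  1  0  1  2  3  2  3  2  3  2  0  1  0  1  0  1  0  1  2
G_B(23) = 2.
Combined Grundy value = 1 ⊕ 2 = 3.
A winning move leaves total XOR = 0, i.e. changes one component's Grundy value g to g ⊕ X where X is the current total.
Stack A: need g' = 1⊕3 = 2. Options: 21−1→G=0, 21−2→G=3, 21−5→G=0, 21−8→G=0, 21−9→G=2. Hits: 1.
Stack B: need g' = 2⊕3 = 1. Options: 23−1→G=1, 23−3→G=1, 23−7→G=1, 23−8→G=0. Hits: 3.

4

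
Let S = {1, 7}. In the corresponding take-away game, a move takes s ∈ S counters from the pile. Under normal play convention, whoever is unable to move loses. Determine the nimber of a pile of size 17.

n :  0  1  2  3  4  5  6  7  8  9 10 11 12 13 14 15 16 17
G :  0  1  0  1  0  1  0  1  0  1  0  1  0  1  0  1  0  1

1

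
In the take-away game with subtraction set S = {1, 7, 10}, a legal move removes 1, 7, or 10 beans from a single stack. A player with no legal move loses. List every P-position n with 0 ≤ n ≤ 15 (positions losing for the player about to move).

0, 2, 4, 6, 8

n :  0  1  2  3  4  5  6  7  8  9 10 11 12 13 14 15
G :  0  1  0  1  0  1  0  1  0  1  2  3  2  3  2  3
P-positions are exactly the n with G(n) = 0.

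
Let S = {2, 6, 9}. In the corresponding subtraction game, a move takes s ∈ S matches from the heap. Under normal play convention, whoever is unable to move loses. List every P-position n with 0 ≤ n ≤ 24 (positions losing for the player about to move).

0, 1, 4, 5, 8, 12, 15, 16, 19, 20, 23

G(0) = 0
G(1) = mex{} = 0
G(2) = mex{0} = 1
G(3) = mex{0} = 1
G(4) = mex{1} = 0
G(5) = mex{1} = 0
G(6) = mex{0,0} = 1
G(7) = mex{0,0} = 1
G(8) = mex{1,1} = 0
G(9) = mex{1,1,0} = 2
G(10) = mex{0,0,0} = 1
G(11) = mex{2,0,1} = 3
G(12) = mex{1,1,1} = 0
G(13) = mex{3,1,0} = 2
G(14) = mex{0,0,0} = 1
G(15) = mex{2,2,1} = 0
G(16) = mex{1,1,1} = 0
G(17) = mex{0,3,0} = 1
G(18) = mex{0,0,2} = 1
G(19) = mex{1,2,1} = 0
G(20) = mex{1,1,3} = 0
G(21) = mex{0,0,0} = 1
G(22) = mex{0,0,2} = 1
G(23) = mex{1,1,1} = 0
G(24) = mex{1,1,0} = 2
P-positions are exactly the n with G(n) = 0.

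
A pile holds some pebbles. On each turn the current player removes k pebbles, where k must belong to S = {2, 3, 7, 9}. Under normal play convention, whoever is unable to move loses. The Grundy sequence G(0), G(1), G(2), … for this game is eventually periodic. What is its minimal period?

16

n :  0  1  2  3  4  5  6  7  8  9 10 11 12 13 14 15 16 17 18 19 20 21 22 23 24 25 26 27 28 29 30 31 32 33
G :  0  0  1  1  2  0  0  1  1  2  2  0  3  1  2  2  0  0  1  1  2  0  0  1  1  2  2  0  3  1  2  2  0  0
G(n+16) = G(n) holds for n = 0,…,8 (a full window of length max(S) = 9), so the sequence is purely periodic with period 16.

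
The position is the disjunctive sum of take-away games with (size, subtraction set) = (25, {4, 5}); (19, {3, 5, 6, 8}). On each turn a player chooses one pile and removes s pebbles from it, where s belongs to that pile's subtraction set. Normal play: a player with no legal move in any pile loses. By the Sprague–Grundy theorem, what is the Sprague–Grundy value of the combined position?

Pile A, S = {4, 5}:
G(0) = 0
G(1) = mex{} = 0
G(2) = mex{} = 0
G(3) = mex{} = 0
G(4) = mex{0} = 1
G(5) = mex{0,0} = 1
G(6) = mex{0,0} = 1
G(7) = mex{0,0} = 1
G(8) = mex{1,0} = 2
G(9) = mex{1,1} = 0
G(10) = mex{1,1} = 0
G(11) = mex{1,1} = 0
G(12) = mex{2,1} = 0
G(13) = mex{0,2} = 1
G(14) = mex{0,0} = 1
G(15) = mex{0,0} = 1
G(16) = mex{0,0} = 1
G(17) = mex{1,0} = 2
G(18) = mex{1,1} = 0
G(19) = mex{1,1} = 0
G(20) = mex{1,1} = 0
G(21) = mex{2,1} = 0
G(22) = mex{0,2} = 1
G(23) = mex{0,0} = 1
G(24) = mex{0,0} = 1
G(25) = mex{0,0} = 1
G_A(25) = 1.
Pile B, S = {3, 5, 6, 8}:
n :  0  1  2  3  4  5  6  7  8  9 10 11 12 13 14 15 16 17 18 19
G :  0  0  0  1  1  1  2  2  2  3  3  0  0  0  1  1  1  2  2  2
G_B(19) = 2.
Combined Grundy value = 1 ⊕ 2 = 3.

3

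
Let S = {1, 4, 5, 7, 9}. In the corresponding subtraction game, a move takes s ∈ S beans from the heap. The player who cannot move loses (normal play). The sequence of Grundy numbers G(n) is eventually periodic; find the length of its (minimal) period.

8

n :  0  1  2  3  4  5  6  7  8  9 10 11 12 13 14 15 16 17 18
G :  0  1  0  1  2  3  2  3  0  1  0  1  2  3  2  3  0  1  0
G(n+8) = G(n) holds for n = 0,…,8 (a full window of length max(S) = 9), so the sequence is purely periodic with period 8.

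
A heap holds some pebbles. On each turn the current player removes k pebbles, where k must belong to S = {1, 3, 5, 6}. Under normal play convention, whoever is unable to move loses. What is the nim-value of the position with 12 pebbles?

1

n :  0  1  2  3  4  5  6  7  8  9 10 11 12
G :  0  1  0  1  0  1  2  3  2  3  2  0  1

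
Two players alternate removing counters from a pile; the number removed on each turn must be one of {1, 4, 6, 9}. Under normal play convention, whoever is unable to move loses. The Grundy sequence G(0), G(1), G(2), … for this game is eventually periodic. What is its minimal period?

G(0) = 0
G(1) = mex{0} = 1
G(2) = mex{1} = 0
G(3) = mex{0} = 1
G(4) = mex{1,0} = 2
G(5) = mex{2,1} = 0
G(6) = mex{0,0,0} = 1
G(7) = mex{1,1,1} = 0
G(8) = mex{0,2,0} = 1
G(9) = mex{1,0,1,0} = 2
G(10) = mex{2,1,2,1} = 0
G(11) = mex{0,0,0,0} = 1
G(12) = mex{1,1,1,1} = 0
G(13) = mex{0,2,0,2} = 1
G(14) = mex{1,0,1,0} = 2
G(15) = mex{2,1,2,1} = 0
G(n+5) = G(n) holds for n = 0,…,8 (a full window of length max(S) = 9), so the sequence is purely periodic with period 5.

5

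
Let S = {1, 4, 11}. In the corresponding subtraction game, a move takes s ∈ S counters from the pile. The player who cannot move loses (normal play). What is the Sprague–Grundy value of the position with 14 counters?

G(0) = 0
G(1) = mex{0} = 1
G(2) = mex{1} = 0
G(3) = mex{0} = 1
G(4) = mex{1,0} = 2
G(5) = mex{2,1} = 0
G(6) = mex{0,0} = 1
G(7) = mex{1,1} = 0
G(8) = mex{0,2} = 1
G(9) = mex{1,0} = 2
G(10) = mex{2,1} = 0
G(11) = mex{0,0,0} = 1
G(12) = mex{1,1,1} = 0
G(13) = mex{0,2,0} = 1
G(14) = mex{1,0,1} = 2

2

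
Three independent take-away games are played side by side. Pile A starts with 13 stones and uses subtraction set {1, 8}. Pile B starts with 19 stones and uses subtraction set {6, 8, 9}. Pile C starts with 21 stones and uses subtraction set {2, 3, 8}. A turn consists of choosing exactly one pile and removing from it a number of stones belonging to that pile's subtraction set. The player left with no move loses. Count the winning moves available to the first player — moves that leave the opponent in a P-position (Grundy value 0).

0

Pile A, S = {1, 8}:
G(0) = 0
G(1) = mex{0} = 1
G(2) = mex{1} = 0
G(3) = mex{0} = 1
G(4) = mex{1} = 0
G(5) = mex{0} = 1
G(6) = mex{1} = 0
G(7) = mex{0} = 1
G(8) = mex{1,0} = 2
G(9) = mex{2,1} = 0
G(10) = mex{0,0} = 1
G(11) = mex{1,1} = 0
G(12) = mex{0,0} = 1
G(13) = mex{1,1} = 0
G_A(13) = 0.
Pile B, S = {6, 8, 9}:
G(0) = 0
G(1) = mex{} = 0
G(2) = mex{} = 0
G(3) = mex{} = 0
G(4) = mex{} = 0
G(5) = mex{} = 0
G(6) = mex{0} = 1
G(7) = mex{0} = 1
G(8) = mex{0,0} = 1
G(9) = mex{0,0,0} = 1
G(10) = mex{0,0,0} = 1
G(11) = mex{0,0,0} = 1
G(12) = mex{1,0,0} = 2
G(13) = mex{1,0,0} = 2
G(14) = mex{1,1,0} = 2
G(15) = mex{1,1,1} = 0
G(16) = mex{1,1,1} = 0
G(17) = mex{1,1,1} = 0
G(18) = mex{2,1,1} = 0
G(19) = mex{2,1,1} = 0
G_B(19) = 0.
Pile C, S = {2, 3, 8}:
G(0) = 0
G(1) = mex{} = 0
G(2) = mex{0} = 1
G(3) = mex{0,0} = 1
G(4) = mex{1,0} = 2
G(5) = mex{1,1} = 0
G(6) = mex{2,1} = 0
G(7) = mex{0,2} = 1
G(8) = mex{0,0,0} = 1
G(9) = mex{1,0,0} = 2
G(10) = mex{1,1,1} = 0
G(11) = mex{2,1,1} = 0
G(12) = mex{0,2,2} = 1
G(13) = mex{0,0,0} = 1
G(14) = mex{1,0,0} = 2
G(15) = mex{1,1,1} = 0
G(16) = mex{2,1,1} = 0
G(17) = mex{0,2,2} = 1
G(18) = mex{0,0,0} = 1
G(19) = mex{1,0,0} = 2
G(20) = mex{1,1,1} = 0
G(21) = mex{2,1,1} = 0
G_C(21) = 0.
Combined Grundy value = 0 ⊕ 0 ⊕ 0 = 0.
A winning move leaves total XOR = 0, i.e. changes one component's Grundy value g to g ⊕ X where X is the current total.
Pile A: target g' = 0⊕0 = 0, but every legal move changes the Grundy value (mex property), so 0 moves.
Pile B: target g' = 0⊕0 = 0, but every legal move changes the Grundy value (mex property), so 0 moves.
Pile C: target g' = 0⊕0 = 0, but every legal move changes the Grundy value (mex property), so 0 moves.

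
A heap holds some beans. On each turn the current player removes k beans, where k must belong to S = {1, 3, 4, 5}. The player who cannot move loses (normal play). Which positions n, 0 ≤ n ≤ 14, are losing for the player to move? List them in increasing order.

0, 2, 8, 10

G(0) = 0
G(1) = mex{0} = 1
G(2) = mex{1} = 0
G(3) = mex{0,0} = 1
G(4) = mex{1,1,0} = 2
G(5) = mex{2,0,1,0} = 3
G(6) = mex{3,1,0,1} = 2
G(7) = mex{2,2,1,0} = 3
G(8) = mex{3,3,2,1} = 0
G(9) = mex{0,2,3,2} = 1
G(10) = mex{1,3,2,3} = 0
G(11) = mex{0,0,3,2} = 1
G(12) = mex{1,1,0,3} = 2
G(13) = mex{2,0,1,0} = 3
G(14) = mex{3,1,0,1} = 2
P-positions are exactly the n with G(n) = 0.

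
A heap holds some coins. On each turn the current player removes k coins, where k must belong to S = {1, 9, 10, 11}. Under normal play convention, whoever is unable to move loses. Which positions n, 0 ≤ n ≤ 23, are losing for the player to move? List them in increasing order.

G(0) = 0
G(1) = mex{0} = 1
G(2) = mex{1} = 0
G(3) = mex{0} = 1
G(4) = mex{1} = 0
G(5) = mex{0} = 1
G(6) = mex{1} = 0
G(7) = mex{0} = 1
G(8) = mex{1} = 0
G(9) = mex{0,0} = 1
G(10) = mex{1,1,0} = 2
G(11) = mex{2,0,1,0} = 3
G(12) = mex{3,1,0,1} = 2
G(13) = mex{2,0,1,0} = 3
G(14) = mex{3,1,0,1} = 2
G(15) = mex{2,0,1,0} = 3
G(16) = mex{3,1,0,1} = 2
G(17) = mex{2,0,1,0} = 3
G(18) = mex{3,1,0,1} = 2
G(19) = mex{2,2,1,0} = 3
G(20) = mex{3,3,2,1} = 0
G(21) = mex{0,2,3,2} = 1
G(22) = mex{1,3,2,3} = 0
G(23) = mex{0,2,3,2} = 1
P-positions are exactly the n with G(n) = 0.

0, 2, 4, 6, 8, 20, 22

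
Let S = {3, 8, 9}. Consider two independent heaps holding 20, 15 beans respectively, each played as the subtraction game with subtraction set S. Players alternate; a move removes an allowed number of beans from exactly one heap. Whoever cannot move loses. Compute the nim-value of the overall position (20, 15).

0

All heaps use S = {3, 8, 9}:
n :  0  1  2  3  4  5  6  7  8  9 10 11 12 13 14 15 16 17 18 19 20
G :  0  0  0  1  1  1  0  0  2  1  1  3  0  0  2  1  1  0  0  0  1
Heap A: G(20) = 1.
Heap B: G(15) = 1.
Combined Grundy value = 1 ⊕ 1 = 0.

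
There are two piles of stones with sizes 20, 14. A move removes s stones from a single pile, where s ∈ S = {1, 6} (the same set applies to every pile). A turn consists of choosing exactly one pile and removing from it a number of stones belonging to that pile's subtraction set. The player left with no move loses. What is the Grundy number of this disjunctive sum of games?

2

All piles use S = {1, 6}:
n :  0  1  2  3  4  5  6  7  8  9 10 11 12 13 14 15 16 17 18 19 20
G :  0  1  0  1  0  1  2  0  1  0  1  0  1  2  0  1  0  1  0  1  2
Pile A: G(20) = 2.
Pile B: G(14) = 0.
Combined Grundy value = 2 ⊕ 0 = 2.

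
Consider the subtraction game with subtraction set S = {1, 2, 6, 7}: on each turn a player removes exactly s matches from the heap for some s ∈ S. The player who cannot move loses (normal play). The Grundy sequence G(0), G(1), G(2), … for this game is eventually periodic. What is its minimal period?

G(0) = 0
G(1) = mex{0} = 1
G(2) = mex{1,0} = 2
G(3) = mex{2,1} = 0
G(4) = mex{0,2} = 1
G(5) = mex{1,0} = 2
G(6) = mex{2,1,0} = 3
G(7) = mex{3,2,1,0} = 4
G(8) = mex{4,3,2,1} = 0
G(9) = mex{0,4,0,2} = 1
G(10) = mex{1,0,1,0} = 2
G(11) = mex{2,1,2,1} = 0
G(12) = mex{0,2,3,2} = 1
G(13) = mex{1,0,4,3} = 2
G(14) = mex{2,1,0,4} = 3
G(15) = mex{3,2,1,0} = 4
G(16) = mex{4,3,2,1} = 0
G(17) = mex{0,4,0,2} = 1
G(n+8) = G(n) holds for n = 0,…,6 (a full window of length max(S) = 7), so the sequence is purely periodic with period 8.

8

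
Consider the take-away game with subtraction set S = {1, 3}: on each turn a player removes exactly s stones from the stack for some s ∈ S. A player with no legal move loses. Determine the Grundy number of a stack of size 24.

n :  0  1  2  3  4  5  6  7  8  9 10 11 12 13 14 15 16 17 18 19 20 21 22 23 24
G :  0  1  0  1  0  1  0  1  0  1  0  1  0  1  0  1  0  1  0  1  0  1  0  1  0

0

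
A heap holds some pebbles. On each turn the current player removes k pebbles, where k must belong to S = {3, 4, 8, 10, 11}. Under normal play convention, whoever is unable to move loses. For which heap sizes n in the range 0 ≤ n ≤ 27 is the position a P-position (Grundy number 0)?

G(0) = 0
G(1) = mex{} = 0
G(2) = mex{} = 0
G(3) = mex{0} = 1
G(4) = mex{0,0} = 1
G(5) = mex{0,0} = 1
G(6) = mex{1,0} = 2
G(7) = mex{1,1} = 0
G(8) = mex{1,1,0} = 2
G(9) = mex{2,1,0} = 3
G(10) = mex{0,2,0,0} = 1
G(11) = mex{2,0,1,0,0} = 3
G(12) = mex{3,2,1,0,0} = 4
G(13) = mex{1,3,1,1,0} = 2
G(14) = mex{3,1,2,1,1} = 0
G(15) = mex{4,3,0,1,1} = 2
G(16) = mex{2,4,2,2,1} = 0
G(17) = mex{0,2,3,0,2} = 1
G(18) = mex{2,0,1,2,0} = 3
G(19) = mex{0,2,3,3,2} = 1
G(20) = mex{1,0,4,1,3} = 2
G(21) = mex{3,1,2,3,1} = 0
G(22) = mex{1,3,0,4,3} = 2
G(23) = mex{2,1,2,2,4} = 0
G(24) = mex{0,2,0,0,2} = 1
G(25) = mex{2,0,1,2,0} = 3
G(26) = mex{0,2,3,0,2} = 1
G(27) = mex{1,0,1,1,0} = 2
P-positions are exactly the n with G(n) = 0.

0, 1, 2, 7, 14, 16, 21, 23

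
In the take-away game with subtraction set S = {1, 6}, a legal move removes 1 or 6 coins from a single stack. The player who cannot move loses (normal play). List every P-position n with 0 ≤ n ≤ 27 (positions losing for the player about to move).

G(0) = 0
G(1) = mex{0} = 1
G(2) = mex{1} = 0
G(3) = mex{0} = 1
G(4) = mex{1} = 0
G(5) = mex{0} = 1
G(6) = mex{1,0} = 2
G(7) = mex{2,1} = 0
G(8) = mex{0,0} = 1
G(9) = mex{1,1} = 0
G(10) = mex{0,0} = 1
G(11) = mex{1,1} = 0
G(12) = mex{0,2} = 1
G(13) = mex{1,0} = 2
G(14) = mex{2,1} = 0
G(15) = mex{0,0} = 1
G(16) = mex{1,1} = 0
G(17) = mex{0,0} = 1
G(18) = mex{1,1} = 0
G(19) = mex{0,2} = 1
G(20) = mex{1,0} = 2
G(21) = mex{2,1} = 0
G(22) = mex{0,0} = 1
G(23) = mex{1,1} = 0
G(24) = mex{0,0} = 1
G(25) = mex{1,1} = 0
G(26) = mex{0,2} = 1
G(27) = mex{1,0} = 2
P-positions are exactly the n with G(n) = 0.

0, 2, 4, 7, 9, 11, 14, 16, 18, 21, 23, 25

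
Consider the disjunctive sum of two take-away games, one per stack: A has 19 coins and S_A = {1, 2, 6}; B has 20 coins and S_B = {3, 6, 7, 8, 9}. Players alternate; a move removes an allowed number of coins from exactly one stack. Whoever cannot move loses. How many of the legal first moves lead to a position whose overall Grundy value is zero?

0

Stack A, S = {1, 2, 6}:
n :  0  1  2  3  4  5  6  7  8  9 10 11 12 13 14 15 16 17 18 19
G :  0  1  2  0  1  2  3  0  1  2  0  1  2  3  0  1  2  0  1  2
G_A(19) = 2.
Stack B, S = {3, 6, 7, 8, 9}:
G(0) = 0
G(1) = mex{} = 0
G(2) = mex{} = 0
G(3) = mex{0} = 1
G(4) = mex{0} = 1
G(5) = mex{0} = 1
G(6) = mex{1,0} = 2
G(7) = mex{1,0,0} = 2
G(8) = mex{1,0,0,0} = 2
G(9) = mex{2,1,0,0,0} = 3
G(10) = mex{2,1,1,0,0} = 3
G(11) = mex{2,1,1,1,0} = 3
G(12) = mex{3,2,1,1,1} = 0
G(13) = mex{3,2,2,1,1} = 0
G(14) = mex{3,2,2,2,1} = 0
G(15) = mex{0,3,2,2,2} = 1
G(16) = mex{0,3,3,2,2} = 1
G(17) = mex{0,3,3,3,2} = 1
G(18) = mex{1,0,3,3,3} = 2
G(19) = mex{1,0,0,3,3} = 2
G(20) = mex{1,0,0,0,3} = 2
G_B(20) = 2.
Combined Grundy value = 2 ⊕ 2 = 0.
A winning move leaves total XOR = 0, i.e. changes one component's Grundy value g to g ⊕ X where X is the current total.
Stack A: target g' = 2⊕0 = 2, but every legal move changes the Grundy value (mex property), so 0 moves.
Stack B: target g' = 2⊕0 = 2, but every legal move changes the Grundy value (mex property), so 0 moves.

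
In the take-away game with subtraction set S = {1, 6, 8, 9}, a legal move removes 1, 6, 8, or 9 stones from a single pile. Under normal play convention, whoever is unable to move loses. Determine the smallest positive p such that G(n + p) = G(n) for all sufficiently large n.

n :  0  1  2  3  4  5  6  7  8  9 10 11 12 13 14 15 16 17 18 19 20 21 22 23 24 25 26 27 28 29 30 31 32 33 34 35
G :  0  1  0  1  0  1  2  0  1  2  3  2  3  2  0  1  2  0  1  0  1  0  1  2  0  1  2  3  2  3  2  0  1  2  0  1
G(n+17) = G(n) holds for n = 0,…,8 (a full window of length max(S) = 9), so the sequence is purely periodic with period 17.

17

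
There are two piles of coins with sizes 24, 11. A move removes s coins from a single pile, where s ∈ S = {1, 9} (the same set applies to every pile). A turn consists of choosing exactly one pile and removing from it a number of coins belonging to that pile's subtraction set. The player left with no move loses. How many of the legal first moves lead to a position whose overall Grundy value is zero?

4

All piles use S = {1, 9}:
n :  0  1  2  3  4  5  6  7  8  9 10 11 12 13 14 15 16 17 18 19 20 21 22 23 24
G :  0  1  0  1  0  1  0  1  0  1  0  1  0  1  0  1  0  1  0  1  0  1  0  1  0
Pile A: G(24) = 0.
Pile B: G(11) = 1.
Combined Grundy value = 0 ⊕ 1 = 1.
A winning move leaves total XOR = 0, i.e. changes one component's Grundy value g to g ⊕ X where X is the current total.
Pile A: need g' = 0⊕1 = 1. Options: 24−1→G=1, 24−9→G=1. Hits: 2.
Pile B: need g' = 1⊕1 = 0. Options: 11−1→G=0, 11−9→G=0. Hits: 2.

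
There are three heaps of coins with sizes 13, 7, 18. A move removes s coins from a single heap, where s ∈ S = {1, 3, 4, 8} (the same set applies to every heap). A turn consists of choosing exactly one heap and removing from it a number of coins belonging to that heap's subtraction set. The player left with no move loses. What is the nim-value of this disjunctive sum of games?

0

All heaps use S = {1, 3, 4, 8}:
n :  0  1  2  3  4  5  6  7  8  9 10 11 12 13 14 15 16 17 18
G :  0  1  0  1  2  3  2  0  1  0  1  2  3  2  0  1  0  1  2
Heap A: G(13) = 2.
Heap B: G(7) = 0.
Heap C: G(18) = 2.
Combined Grundy value = 2 ⊕ 0 ⊕ 2 = 0.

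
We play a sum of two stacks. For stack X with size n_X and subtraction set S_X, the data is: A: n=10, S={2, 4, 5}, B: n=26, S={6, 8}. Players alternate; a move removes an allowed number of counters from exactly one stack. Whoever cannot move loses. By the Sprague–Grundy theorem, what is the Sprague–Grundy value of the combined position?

3

Stack A, S = {2, 4, 5}:
n :  0  1  2  3  4  5  6  7  8  9 10
G :  0  0  1  1  2  2  3  0  0  1  1
G_A(10) = 1.
Stack B, S = {6, 8}:
n :  0  1  2  3  4  5  6  7  8  9 10 11 12 13 14 15 16 17 18 19 20 21 22 23 24 25 26
G :  0  0  0  0  0  0  1  1  1  1  1  1  2  2  0  0  0  0  0  0  1  1  1  1  1  1  2
G_B(26) = 2.
Combined Grundy value = 1 ⊕ 2 = 3.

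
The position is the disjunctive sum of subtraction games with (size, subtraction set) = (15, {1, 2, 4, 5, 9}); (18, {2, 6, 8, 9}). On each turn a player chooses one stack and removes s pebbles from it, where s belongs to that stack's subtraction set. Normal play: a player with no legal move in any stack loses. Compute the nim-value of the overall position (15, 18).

3

Stack A, S = {1, 2, 4, 5, 9}:
n :  0  1  2  3  4  5  6  7  8  9 10 11 12 13 14 15
G :  0  1  2  0  1  2  0  1  2  3  4  5  3  0  1  2
G_A(15) = 2.
Stack B, S = {2, 6, 8, 9}:
G(0) = 0
G(1) = mex{} = 0
G(2) = mex{0} = 1
G(3) = mex{0} = 1
G(4) = mex{1} = 0
G(5) = mex{1} = 0
G(6) = mex{0,0} = 1
G(7) = mex{0,0} = 1
G(8) = mex{1,1,0} = 2
G(9) = mex{1,1,0,0} = 2
G(10) = mex{2,0,1,0} = 3
G(11) = mex{2,0,1,1} = 3
G(12) = mex{3,1,0,1} = 2
G(13) = mex{3,1,0,0} = 2
G(14) = mex{2,2,1,0} = 3
G(15) = mex{2,2,1,1} = 0
G(16) = mex{3,3,2,1} = 0
G(17) = mex{0,3,2,2} = 1
G(18) = mex{0,2,3,2} = 1
G_B(18) = 1.
Combined Grundy value = 2 ⊕ 1 = 3.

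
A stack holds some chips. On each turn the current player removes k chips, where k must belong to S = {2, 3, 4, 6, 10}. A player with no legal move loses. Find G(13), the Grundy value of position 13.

n :  0  1  2  3  4  5  6  7  8  9 10 11 12 13
G :  0  0  1  1  2  2  3  3  0  0  1  1  2  2

2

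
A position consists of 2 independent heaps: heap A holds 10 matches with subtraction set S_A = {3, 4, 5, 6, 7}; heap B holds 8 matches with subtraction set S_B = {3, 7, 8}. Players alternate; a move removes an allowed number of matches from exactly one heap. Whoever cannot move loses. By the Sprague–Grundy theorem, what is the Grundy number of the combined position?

2

Heap A, S = {3, 4, 5, 6, 7}:
n :  0  1  2  3  4  5  6  7  8  9 10
G :  0  0  0  1  1  1  2  2  2  3  0
G_A(10) = 0.
Heap B, S = {3, 7, 8}:
G(0) = 0
G(1) = mex{} = 0
G(2) = mex{} = 0
G(3) = mex{0} = 1
G(4) = mex{0} = 1
G(5) = mex{0} = 1
G(6) = mex{1} = 0
G(7) = mex{1,0} = 2
G(8) = mex{1,0,0} = 2
G_B(8) = 2.
Combined Grundy value = 0 ⊕ 2 = 2.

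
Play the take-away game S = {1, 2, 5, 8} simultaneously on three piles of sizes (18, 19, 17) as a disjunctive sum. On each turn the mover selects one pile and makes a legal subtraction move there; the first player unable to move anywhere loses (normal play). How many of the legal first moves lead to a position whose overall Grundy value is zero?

4

All piles use S = {1, 2, 5, 8}:
n :  0  1  2  3  4  5  6  7  8  9 10 11 12 13 14 15 16 17 18 19
G :  0  1  2  0  1  2  0  1  2  0  1  2  0  1  2  0  1  2  0  1
Pile A: G(18) = 0.
Pile B: G(19) = 1.
Pile C: G(17) = 2.
Combined Grundy value = 0 ⊕ 1 ⊕ 2 = 3.
A winning move leaves total XOR = 0, i.e. changes one component's Grundy value g to g ⊕ X where X is the current total.
Pile A: need g' = 0⊕3 = 3. Options: 18−1→G=2, 18−2→G=1, 18−5→G=1, 18−8→G=1. Hits: 0.
Pile B: need g' = 1⊕3 = 2. Options: 19−1→G=0, 19−2→G=2, 19−5→G=2, 19−8→G=2. Hits: 3.
Pile C: need g' = 2⊕3 = 1. Options: 17−1→G=1, 17−2→G=0, 17−5→G=0, 17−8→G=0. Hits: 1.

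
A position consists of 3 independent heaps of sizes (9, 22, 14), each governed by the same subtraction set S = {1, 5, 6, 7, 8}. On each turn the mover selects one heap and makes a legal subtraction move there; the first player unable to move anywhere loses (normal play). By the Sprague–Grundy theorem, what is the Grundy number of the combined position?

All heaps use S = {1, 5, 6, 7, 8}:
n :  0  1  2  3  4  5  6  7  8  9 10 11 12 13 14 15 16 17 18 19 20 21 22
G :  0  1  0  1  0  1  2  3  2  3  2  3  4  0  1  0  1  0  1  2  3  2  3
Heap A: G(9) = 3.
Heap B: G(22) = 3.
Heap C: G(14) = 1.
Combined Grundy value = 3 ⊕ 3 ⊕ 1 = 1.

1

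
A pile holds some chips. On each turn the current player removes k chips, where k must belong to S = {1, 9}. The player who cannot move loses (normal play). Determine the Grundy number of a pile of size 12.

0

G(0) = 0
G(1) = mex{0} = 1
G(2) = mex{1} = 0
G(3) = mex{0} = 1
G(4) = mex{1} = 0
G(5) = mex{0} = 1
G(6) = mex{1} = 0
G(7) = mex{0} = 1
G(8) = mex{1} = 0
G(9) = mex{0,0} = 1
G(10) = mex{1,1} = 0
G(11) = mex{0,0} = 1
G(12) = mex{1,1} = 0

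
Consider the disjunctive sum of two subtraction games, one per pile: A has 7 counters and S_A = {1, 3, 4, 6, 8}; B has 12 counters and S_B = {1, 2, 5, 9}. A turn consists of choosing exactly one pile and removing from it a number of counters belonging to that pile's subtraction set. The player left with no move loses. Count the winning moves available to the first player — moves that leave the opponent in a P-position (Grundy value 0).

4

Pile A, S = {1, 3, 4, 6, 8}:
G(0) = 0
G(1) = mex{0} = 1
G(2) = mex{1} = 0
G(3) = mex{0,0} = 1
G(4) = mex{1,1,0} = 2
G(5) = mex{2,0,1} = 3
G(6) = mex{3,1,0,0} = 2
G(7) = mex{2,2,1,1} = 0
G_A(7) = 0.
Pile B, S = {1, 2, 5, 9}:
G(0) = 0
G(1) = mex{0} = 1
G(2) = mex{1,0} = 2
G(3) = mex{2,1} = 0
G(4) = mex{0,2} = 1
G(5) = mex{1,0,0} = 2
G(6) = mex{2,1,1} = 0
G(7) = mex{0,2,2} = 1
G(8) = mex{1,0,0} = 2
G(9) = mex{2,1,1,0} = 3
G(10) = mex{3,2,2,1} = 0
G(11) = mex{0,3,0,2} = 1
G(12) = mex{1,0,1,0} = 2
G_B(12) = 2.
Combined Grundy value = 0 ⊕ 2 = 2.
A winning move leaves total XOR = 0, i.e. changes one component's Grundy value g to g ⊕ X where X is the current total.
Pile A: need g' = 0⊕2 = 2. Options: 7−1→G=2, 7−3→G=2, 7−4→G=1, 7−6→G=1. Hits: 2.
Pile B: need g' = 2⊕2 = 0. Options: 12−1→G=1, 12−2→G=0, 12−5→G=1, 12−9→G=0. Hits: 2.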